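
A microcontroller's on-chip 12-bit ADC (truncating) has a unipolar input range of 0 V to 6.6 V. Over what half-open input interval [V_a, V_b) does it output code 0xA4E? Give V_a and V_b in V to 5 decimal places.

[4.25068 V, 4.25229 V)

LSB = 6.6/2^12 = 1.611 mV.
Code 0xA4E = 2638 decimal.
V_a = V_low + 2638·LSB = 4.25068 V; V_b = V_low + 2639·LSB = 4.25229 V.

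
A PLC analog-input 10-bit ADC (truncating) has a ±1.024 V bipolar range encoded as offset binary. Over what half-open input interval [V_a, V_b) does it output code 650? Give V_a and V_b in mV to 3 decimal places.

LSB = 2.048/2^10 = 2.000 mV.
V_a = V_low + 650·LSB = 0.276 V; V_b = V_low + 651·LSB = 0.278 V.

[276.000 mV, 278.000 mV)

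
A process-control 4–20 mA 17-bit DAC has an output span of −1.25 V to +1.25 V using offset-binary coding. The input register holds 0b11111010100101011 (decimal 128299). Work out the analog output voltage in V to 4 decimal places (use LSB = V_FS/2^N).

1.1971 V

LSB = 2.5 V / 2^17 = 19.07 µV.
Code 0b11111010100101011 = 128299 decimal.
V_out = (−1.25) + 128299 × 1.90735e-05 V = 1.19711 V.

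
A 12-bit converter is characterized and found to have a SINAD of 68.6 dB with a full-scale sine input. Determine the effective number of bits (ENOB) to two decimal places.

ENOB = (SINAD − 1.76) / 6.02 = (68.6 − 1.76)/6.02 = 11.103.

11.10 bits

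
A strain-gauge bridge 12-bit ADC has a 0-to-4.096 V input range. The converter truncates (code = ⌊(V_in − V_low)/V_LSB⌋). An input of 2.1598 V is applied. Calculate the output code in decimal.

Full-scale span = 4.096 V; LSB = 4.096/2^12 = 1.000 mV.
(V_in − V_low)/LSB = (2.1598 − 0) / 0.001 = 2159.800.
⌊·⌋(2159.800) = 2159.

code 2159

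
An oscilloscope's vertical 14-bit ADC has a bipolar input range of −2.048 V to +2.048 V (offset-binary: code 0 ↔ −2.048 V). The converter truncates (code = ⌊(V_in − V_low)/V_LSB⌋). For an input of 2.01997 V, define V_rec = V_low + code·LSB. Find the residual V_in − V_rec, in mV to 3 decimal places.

Step size: 4.096 V ÷ 2^14 = 250.00 µV.
Scaled input = 16271.8800 LSBs, so code = 16271.
Code 16271 maps back to (−2.048) + 16271×0.00025 V = 2.01975 V.
Error = 2.01997 − 2.01975 = 0.00022 V = 0.220 mV.

0.220 mV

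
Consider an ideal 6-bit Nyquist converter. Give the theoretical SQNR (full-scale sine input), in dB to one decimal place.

SNR ≈ 6.02·N + 1.76 dB = 6.02·6 + 1.76 = 37.88 dB.

37.9 dB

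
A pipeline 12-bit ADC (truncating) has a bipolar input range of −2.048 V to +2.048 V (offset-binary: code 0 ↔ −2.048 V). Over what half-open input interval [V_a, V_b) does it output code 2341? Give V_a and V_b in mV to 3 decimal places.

[293.000 mV, 294.000 mV)

LSB = 4.096/2^12 = 1.000 mV.
V_a = V_low + 2341·LSB = 0.293 V; V_b = V_low + 2342·LSB = 0.294 V.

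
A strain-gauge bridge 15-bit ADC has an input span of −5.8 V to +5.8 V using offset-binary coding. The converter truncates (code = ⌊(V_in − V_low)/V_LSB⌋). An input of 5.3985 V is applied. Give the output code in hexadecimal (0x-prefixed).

code 0x7B91 (decimal 31633)

Full-scale span = 11.6 V; LSB = 11.6/2^15 = 354.00 µV.
(V_in − V_low)/LSB = (5.3985 − (−5.8)) / 0.000354004 = 31633.832.
⌊·⌋(31633.832) = 31633.
In hexadecimal (0x-prefixed): 0x7B91.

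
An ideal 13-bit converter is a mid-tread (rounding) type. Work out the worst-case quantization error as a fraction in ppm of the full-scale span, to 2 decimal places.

Rounding → worst-case error = ½ LSB = V_FS/2^14, so 1e+06/16384 = 61.0352 ppm of full scale.

61.04 ppm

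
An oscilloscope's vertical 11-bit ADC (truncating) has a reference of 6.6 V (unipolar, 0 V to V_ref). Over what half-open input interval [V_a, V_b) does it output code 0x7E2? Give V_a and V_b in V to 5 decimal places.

[6.50332 V, 6.50654 V)

LSB = 6.6/2^11 = 3.223 mV.
Code 0x7E2 = 2018 decimal.
V_a = V_low + 2018·LSB = 6.50332 V; V_b = V_low + 2019·LSB = 6.50654 V.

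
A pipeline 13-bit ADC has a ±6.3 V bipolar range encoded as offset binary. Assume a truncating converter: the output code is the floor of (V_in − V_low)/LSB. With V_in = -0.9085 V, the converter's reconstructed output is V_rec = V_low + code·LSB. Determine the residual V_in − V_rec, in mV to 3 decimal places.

0.509 mV

One LSB is 12.6 V / 8192 = 1.538 mV.
Scaled input = 3505.3308 LSBs, so code = 3505.
Code 3505 maps back to (−6.3) + 3505×0.00153809 V = -0.90900879 V.
Difference: 0.000508789 V → 0.509 mV.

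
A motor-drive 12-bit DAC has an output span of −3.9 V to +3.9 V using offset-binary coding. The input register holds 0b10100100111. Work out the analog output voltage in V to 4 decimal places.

-1.3882 V

LSB = 7.8 V / 2^12 = 1.904 mV.
Code 0b10100100111 = 1319 decimal.
V_out = (−3.9) + 1319 × 0.0019043 V = -1.38823 V.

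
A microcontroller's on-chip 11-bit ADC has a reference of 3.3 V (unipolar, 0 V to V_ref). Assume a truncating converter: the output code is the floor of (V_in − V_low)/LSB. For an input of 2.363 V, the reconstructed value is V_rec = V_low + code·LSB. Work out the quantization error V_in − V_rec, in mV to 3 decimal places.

0.793 mV

One LSB is 3.3 V / 2048 = 1.611 mV.
(2.363 − 0)/0.00161133 = 1466.4921; ⌊·⌋ gives code 1466.
V_rec = 0 + 1466·0.00161133 = 2.362207 V.
V_in − V_rec = 0.000792969 V = 0.793 mV.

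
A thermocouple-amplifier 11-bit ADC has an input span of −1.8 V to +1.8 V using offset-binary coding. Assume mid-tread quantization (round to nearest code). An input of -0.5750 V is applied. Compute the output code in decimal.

With 2048 levels over 3.6 V, one step is 1.758 mV.
Input sits at 696.889 steps above V_low.
round(696.889) = 697.

code 697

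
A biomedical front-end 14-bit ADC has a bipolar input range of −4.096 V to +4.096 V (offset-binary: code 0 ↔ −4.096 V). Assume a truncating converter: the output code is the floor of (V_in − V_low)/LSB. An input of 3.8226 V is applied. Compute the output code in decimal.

Full-scale span = 8.192 V; LSB = 8.192/2^14 = 0.500 mV.
(V_in − V_low)/LSB = (3.8226 − (−4.096)) / 0.0005 = 15837.200.
⌊·⌋(15837.200) = 15837.

code 15837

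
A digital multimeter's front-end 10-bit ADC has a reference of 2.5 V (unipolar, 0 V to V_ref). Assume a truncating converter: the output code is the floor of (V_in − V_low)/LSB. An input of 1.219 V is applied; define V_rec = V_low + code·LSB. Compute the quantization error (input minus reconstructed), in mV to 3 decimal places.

Step size: 2.5 V ÷ 2^10 = 2.441 mV.
(1.219 − 0)/0.00244141 = 499.3024; ⌊·⌋ gives code 499.
Code 499 maps back to 0 + 499×0.00244141 V = 1.2182617 V.
Difference: 0.000738281 V → 0.738 mV.

0.738 mV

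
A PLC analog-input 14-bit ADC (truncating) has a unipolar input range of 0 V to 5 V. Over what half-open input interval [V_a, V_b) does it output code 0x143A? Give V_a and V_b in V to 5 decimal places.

[1.58020 V, 1.58051 V)

LSB = 5/2^14 = 305.18 µV.
Code 0x143A = 5178 decimal.
V_a = V_low + 5178·LSB = 1.5802 V; V_b = V_low + 5179·LSB = 1.58051 V.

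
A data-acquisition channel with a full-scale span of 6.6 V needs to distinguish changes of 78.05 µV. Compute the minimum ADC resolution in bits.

Number of steps required ≥ 6.6 V / 78.05 µV = 84561.18.
Need 2^N ≥ 84561.18; 2^16 = 65536, 2^17 = 131072.
Minimum N = 17.

17 bits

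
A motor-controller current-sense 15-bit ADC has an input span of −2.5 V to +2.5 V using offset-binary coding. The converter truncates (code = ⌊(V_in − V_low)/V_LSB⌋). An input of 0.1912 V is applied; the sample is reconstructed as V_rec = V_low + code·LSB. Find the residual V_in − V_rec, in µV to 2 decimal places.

7.37 µV

LSB = 5/2^15 = 152.59 µV.
(0.1912 − (−2.5))/0.000152588 = 17637.0483; ⌊·⌋ gives code 17637.
V_rec = (−2.5) + 17637·0.000152588 = 0.19119263 V.
Difference: 7.37305e-06 V → 7.37 µV.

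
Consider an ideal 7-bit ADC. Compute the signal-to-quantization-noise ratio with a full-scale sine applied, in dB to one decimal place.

SNR ≈ 6.02·N + 1.76 dB = 6.02·7 + 1.76 = 43.90 dB.

43.9 dB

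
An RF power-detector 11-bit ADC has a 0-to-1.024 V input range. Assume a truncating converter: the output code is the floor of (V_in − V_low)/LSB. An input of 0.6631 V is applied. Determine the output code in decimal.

code 1326

LSB = 1.024 V / 2048 = 0.500 mV.
Input sits at 1326.200 steps above V_low.
Floor → code 1326.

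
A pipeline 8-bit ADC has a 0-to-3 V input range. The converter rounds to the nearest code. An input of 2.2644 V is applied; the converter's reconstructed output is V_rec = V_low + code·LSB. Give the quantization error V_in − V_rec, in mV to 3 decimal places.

One LSB is 3 V / 256 = 11.719 mV.
(V_in − V_low)/LSB = (2.2644 − 0)/0.0117188 = 193.2288 → code 193 (round).
V_rec = 0 + 193·0.0117188 = 2.2617188 V.
Error = 2.2644 − 2.2617188 = 0.00268125 V = 2.681 mV.

2.681 mV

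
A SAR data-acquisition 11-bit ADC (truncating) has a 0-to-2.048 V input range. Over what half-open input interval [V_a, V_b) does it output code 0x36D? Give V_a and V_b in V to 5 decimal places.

LSB = 2.048/2^11 = 1.000 mV.
Code 0x36D = 877 decimal.
V_a = V_low + 877·LSB = 0.877 V; V_b = V_low + 878·LSB = 0.878 V.

[0.87700 V, 0.87800 V)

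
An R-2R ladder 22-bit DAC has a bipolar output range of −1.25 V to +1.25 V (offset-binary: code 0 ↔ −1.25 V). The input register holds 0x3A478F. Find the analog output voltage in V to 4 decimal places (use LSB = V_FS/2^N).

1.0265 V

LSB = 2.5 V / 2^22 = 0.60 µV.
Code 0x3A478F = 3819407 decimal.
V_out = (−1.25) + 3819407 × 5.96046e-07 V = 1.02654 V.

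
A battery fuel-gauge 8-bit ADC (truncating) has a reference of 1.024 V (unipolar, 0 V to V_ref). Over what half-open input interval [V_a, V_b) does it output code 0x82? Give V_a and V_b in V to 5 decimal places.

LSB = 1.024/2^8 = 4.000 mV.
Code 0x82 = 130 decimal.
V_a = V_low + 130·LSB = 0.52 V; V_b = V_low + 131·LSB = 0.524 V.

[0.52000 V, 0.52400 V)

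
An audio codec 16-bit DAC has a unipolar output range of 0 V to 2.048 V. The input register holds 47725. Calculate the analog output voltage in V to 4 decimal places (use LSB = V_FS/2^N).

LSB = 2.048 V / 2^16 = 31.25 µV.
V_out = 0 + 47725 × 3.125e-05 V = 1.49141 V.

1.4914 V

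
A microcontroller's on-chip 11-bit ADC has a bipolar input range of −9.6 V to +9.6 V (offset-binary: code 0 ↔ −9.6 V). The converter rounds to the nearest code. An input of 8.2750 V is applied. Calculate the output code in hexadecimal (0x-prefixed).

code 0x773 (decimal 1907)

LSB = 19.2 V / 2048 = 9.375 mV.
Input sits at 1906.667 steps above V_low.
So the output code is 1907.
In hexadecimal (0x-prefixed): 0x773.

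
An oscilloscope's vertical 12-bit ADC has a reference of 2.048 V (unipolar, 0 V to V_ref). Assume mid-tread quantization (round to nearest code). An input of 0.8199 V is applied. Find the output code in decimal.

With 4096 levels over 2.048 V, one step is 0.500 mV.
(V_in − V_low)/LSB = (0.8199 − 0) / 0.0005 = 1639.800.
So the output code is 1640.

code 1640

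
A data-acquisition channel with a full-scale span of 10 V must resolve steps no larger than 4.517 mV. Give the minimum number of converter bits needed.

Number of steps required ≥ 10 V / 4.517 mV = 2213.86.
Need 2^N ≥ 2213.86; 2^11 = 2048, 2^12 = 4096.
Minimum N = 12.

12 bits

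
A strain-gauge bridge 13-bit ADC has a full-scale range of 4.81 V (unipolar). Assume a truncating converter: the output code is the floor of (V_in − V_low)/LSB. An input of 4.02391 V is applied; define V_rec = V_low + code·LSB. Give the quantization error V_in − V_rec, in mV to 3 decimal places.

0.115 mV

Step size: 4.81 V ÷ 2^13 = 0.587 mV.
Scaled input = 6853.1956 LSBs, so code = 6853.
Reconstructed: 4.0237952 V.
Difference: 0.000114834 V → 0.115 mV.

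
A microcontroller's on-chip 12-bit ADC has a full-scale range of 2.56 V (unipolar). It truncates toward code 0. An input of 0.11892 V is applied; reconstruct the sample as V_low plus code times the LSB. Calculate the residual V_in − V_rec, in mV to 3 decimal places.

One LSB is 2.56 V / 4096 = 0.625 mV.
Scaled input = 190.2720 LSBs, so code = 190.
V_rec = 0 + 190·0.000625 = 0.11875 V.
Difference: 0.00017 V → 0.170 mV.

0.170 mV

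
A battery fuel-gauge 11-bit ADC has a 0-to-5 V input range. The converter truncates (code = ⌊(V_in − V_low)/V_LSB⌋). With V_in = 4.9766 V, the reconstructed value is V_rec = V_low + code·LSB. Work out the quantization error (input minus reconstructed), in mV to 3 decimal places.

Step size: 5 V ÷ 2^11 = 2.441 mV.
(V_in − V_low)/LSB = (4.9766 − 0)/0.00244141 = 2038.4154 → code 2038 (floor).
V_rec = 0 + 2038·0.00244141 = 4.9755859 V.
Difference: 0.00101406 V → 1.014 mV.

1.014 mV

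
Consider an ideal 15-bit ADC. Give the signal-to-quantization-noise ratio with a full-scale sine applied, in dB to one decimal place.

SNR ≈ 6.02·N + 1.76 dB = 6.02·15 + 1.76 = 92.06 dB.

92.1 dB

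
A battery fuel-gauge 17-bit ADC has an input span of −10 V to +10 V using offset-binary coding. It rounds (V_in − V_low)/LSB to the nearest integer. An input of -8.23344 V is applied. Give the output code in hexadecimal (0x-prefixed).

LSB = 20 V / 131072 = 152.59 µV.
Input sits at 11577.328 steps above V_low.
Round → code 11577.
In hexadecimal (0x-prefixed): 0x2D39.

code 0x2D39 (decimal 11577)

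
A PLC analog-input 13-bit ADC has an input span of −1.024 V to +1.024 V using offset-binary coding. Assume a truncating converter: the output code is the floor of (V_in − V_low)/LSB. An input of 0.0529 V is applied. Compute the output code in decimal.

code 4307

Full-scale span = 2.048 V; LSB = 2.048/2^13 = 250.00 µV.
(0.0529 − (−1.024)) / 0.00025 = 4307.600 LSBs.
Floor → code 4307.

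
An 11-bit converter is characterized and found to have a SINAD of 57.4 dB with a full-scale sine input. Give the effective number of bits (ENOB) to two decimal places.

9.24 bits

ENOB = (SINAD − 1.76) / 6.02 = (57.4 − 1.76)/6.02 = 9.243.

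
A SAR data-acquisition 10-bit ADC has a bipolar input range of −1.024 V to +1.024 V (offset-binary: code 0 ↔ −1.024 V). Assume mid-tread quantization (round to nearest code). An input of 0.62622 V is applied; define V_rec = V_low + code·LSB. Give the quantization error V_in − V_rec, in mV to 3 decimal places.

Step size: 2.048 V ÷ 2^10 = 2.000 mV.
(0.62622 − (−1.024))/0.002 = 825.1100; round gives code 825.
V_rec = (−1.024) + 825·0.002 = 0.626 V.
Error = 0.62622 − 0.626 = 0.00022 V = 0.220 mV.

0.220 mV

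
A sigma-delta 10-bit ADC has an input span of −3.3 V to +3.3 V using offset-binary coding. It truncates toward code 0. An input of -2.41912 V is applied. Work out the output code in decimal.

Full-scale span = 6.6 V; LSB = 6.6/2^10 = 6.445 mV.
Input sits at 136.670 steps above V_low.
Floor → code 136.

code 136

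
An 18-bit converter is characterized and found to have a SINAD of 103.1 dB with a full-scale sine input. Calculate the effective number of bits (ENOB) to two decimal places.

16.83 bits

ENOB = (SINAD − 1.76) / 6.02 = (103.1 − 1.76)/6.02 = 16.834.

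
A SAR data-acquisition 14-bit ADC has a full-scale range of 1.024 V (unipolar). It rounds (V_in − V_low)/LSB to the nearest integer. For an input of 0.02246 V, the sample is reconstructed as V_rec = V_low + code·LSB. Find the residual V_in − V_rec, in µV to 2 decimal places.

One LSB is 1.024 V / 16384 = 62.50 µV.
(V_in − V_low)/LSB = (0.02246 − 0)/6.25e-05 = 359.3600 → code 359 (round).
Code 359 maps back to 0 + 359×6.25e-05 V = 0.0224375 V.
Difference: 2.25e-05 V → 22.50 µV.

22.50 µV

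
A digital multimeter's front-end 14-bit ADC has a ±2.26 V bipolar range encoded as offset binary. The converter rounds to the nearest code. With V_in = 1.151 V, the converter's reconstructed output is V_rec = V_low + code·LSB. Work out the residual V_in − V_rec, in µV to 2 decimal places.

33.20 µV

One LSB is 4.52 V / 16384 = 275.88 µV.
Scaled input = 12364.1204 LSBs, so code = 12364.
V_rec = (−2.26) + 12364·0.000275879 = 1.1509668 V.
V_in − V_rec = 3.32031e-05 V = 33.20 µV.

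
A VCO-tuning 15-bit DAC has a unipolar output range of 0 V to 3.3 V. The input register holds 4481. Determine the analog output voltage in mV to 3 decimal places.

LSB = 3.3 V / 2^15 = 100.71 µV.
V_out = 0 + 4481 × 0.000100708 V = 0.451273 V.
= 451.273 mV.

451.273 mV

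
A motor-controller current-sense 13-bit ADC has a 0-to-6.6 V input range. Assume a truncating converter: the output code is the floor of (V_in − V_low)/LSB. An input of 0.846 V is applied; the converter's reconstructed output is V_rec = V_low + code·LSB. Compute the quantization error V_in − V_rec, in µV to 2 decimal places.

One LSB is 6.6 V / 8192 = 0.806 mV.
(0.846 − 0)/0.000805664 = 1050.0655; ⌊·⌋ gives code 1050.
V_rec = 0 + 1050·0.000805664 = 0.84594727 V.
V_in − V_rec = 5.27344e-05 V = 52.73 µV.

52.73 µV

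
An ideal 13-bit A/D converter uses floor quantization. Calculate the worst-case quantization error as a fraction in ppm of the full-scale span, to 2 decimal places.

Truncating → worst-case error = 1 LSB = V_FS/2^13, so 1e+06/8192 = 122.07 ppm of full scale.

122.07 ppm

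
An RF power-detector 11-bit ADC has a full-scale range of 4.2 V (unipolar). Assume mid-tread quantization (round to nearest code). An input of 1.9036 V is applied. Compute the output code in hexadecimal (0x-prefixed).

code 0x3A0 (decimal 928)

Full-scale span = 4.2 V; LSB = 4.2/2^11 = 2.051 mV.
(V_in − V_low)/LSB = (1.9036 − 0) / 0.00205078 = 928.232.
Round → code 928.
In hexadecimal (0x-prefixed): 0x3A0.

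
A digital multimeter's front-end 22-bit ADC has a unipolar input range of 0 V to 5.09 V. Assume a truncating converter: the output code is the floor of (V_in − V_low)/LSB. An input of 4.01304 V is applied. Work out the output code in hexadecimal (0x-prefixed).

code 0x32756A (decimal 3306858)

LSB = 5.09 V / 4194304 = 1.21 µV.
Input sits at 3306858.492 steps above V_low.
Floor → code 3306858.
In hexadecimal (0x-prefixed): 0x32756A.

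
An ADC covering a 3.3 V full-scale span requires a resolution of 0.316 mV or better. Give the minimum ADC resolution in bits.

Number of steps required ≥ 3.3 V / 0.316 mV = 10443.04.
Need 2^N ≥ 10443.04; 2^13 = 8192, 2^14 = 16384.
Minimum N = 14.

14 bits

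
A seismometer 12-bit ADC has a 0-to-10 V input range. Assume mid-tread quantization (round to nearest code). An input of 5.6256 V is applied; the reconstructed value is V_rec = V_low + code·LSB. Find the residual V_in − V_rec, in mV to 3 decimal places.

One LSB is 10 V / 4096 = 2.441 mV.
Scaled input = 2304.2458 LSBs, so code = 2304.
Reconstructed: 5.625 V.
V_in − V_rec = 0.0006 V = 0.600 mV.

0.600 mV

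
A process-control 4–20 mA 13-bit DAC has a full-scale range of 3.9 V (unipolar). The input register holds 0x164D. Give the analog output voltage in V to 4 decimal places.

2.7179 V

LSB = 3.9 V / 2^13 = 476.07 µV.
Code 0x164D = 5709 decimal.
V_out = 0 + 5709 × 0.000476074 V = 2.71791 V.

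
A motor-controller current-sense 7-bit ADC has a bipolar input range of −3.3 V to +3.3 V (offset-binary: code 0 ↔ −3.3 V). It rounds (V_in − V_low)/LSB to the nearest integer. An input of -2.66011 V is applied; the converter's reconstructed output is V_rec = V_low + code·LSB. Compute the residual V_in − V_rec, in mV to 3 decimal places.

21.140 mV

Step size: 6.6 V ÷ 2^7 = 51.562 mV.
(V_in − V_low)/LSB = (-2.66011 − (−3.3))/0.0515625 = 12.4100 → code 12 (round).
Code 12 maps back to (−3.3) + 12×0.0515625 V = -2.68125 V.
V_in − V_rec = 0.02114 V = 21.140 mV.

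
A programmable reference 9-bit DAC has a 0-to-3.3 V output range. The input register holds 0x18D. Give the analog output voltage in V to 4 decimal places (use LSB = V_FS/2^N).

LSB = 3.3 V / 2^9 = 6.445 mV.
Code 0x18D = 397 decimal.
V_out = 0 + 397 × 0.00644531 V = 2.55879 V.

2.5588 V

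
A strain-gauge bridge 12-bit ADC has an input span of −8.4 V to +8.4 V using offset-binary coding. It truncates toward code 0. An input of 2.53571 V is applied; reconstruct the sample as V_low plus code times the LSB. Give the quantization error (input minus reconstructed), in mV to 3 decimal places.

One LSB is 16.8 V / 4096 = 4.102 mV.
Scaled input = 2666.2302 LSBs, so code = 2666.
V_rec = (−8.4) + 2666·0.00410156 = 2.5347656 V.
Difference: 0.000944375 V → 0.944 mV.

0.944 mV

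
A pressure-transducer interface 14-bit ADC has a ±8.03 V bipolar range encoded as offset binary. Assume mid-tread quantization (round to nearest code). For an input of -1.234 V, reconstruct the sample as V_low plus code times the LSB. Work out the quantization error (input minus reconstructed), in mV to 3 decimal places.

LSB = 16.06/2^14 = 0.980 mV.
(-1.234 − (−8.03))/0.000980225 = 6933.1049; round gives code 6933.
Reconstructed: -1.2341028 V.
Difference: 0.000102783 V → 0.103 mV.

0.103 mV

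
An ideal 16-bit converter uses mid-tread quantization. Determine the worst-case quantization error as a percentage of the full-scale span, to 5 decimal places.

0.00076 %

Rounding → worst-case error = ½ LSB = V_FS/2^17, so 100/131072 = 0.000762939 % of full scale.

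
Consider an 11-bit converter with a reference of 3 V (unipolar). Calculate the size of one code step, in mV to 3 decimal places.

Full-scale span = 3 V.
LSB = 3 / 2^11 = 3 / 2048 = 0.00146484 V = 1.465 mV.

1.465 mV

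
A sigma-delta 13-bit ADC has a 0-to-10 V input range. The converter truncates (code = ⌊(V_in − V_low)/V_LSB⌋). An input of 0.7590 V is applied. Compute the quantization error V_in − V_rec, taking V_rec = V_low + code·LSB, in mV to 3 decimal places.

0.943 mV

One LSB is 10 V / 8192 = 1.221 mV.
(V_in − V_low)/LSB = (0.7590 − 0)/0.0012207 = 621.7728 → code 621 (floor).
Reconstructed: 0.75805664 V.
Difference: 0.000943359 V → 0.943 mV.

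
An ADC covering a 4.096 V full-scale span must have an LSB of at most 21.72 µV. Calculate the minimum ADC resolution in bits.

Number of steps required ≥ 4.096 V / 21.72 µV = 188581.95.
Need 2^N ≥ 188581.95; 2^17 = 131072, 2^18 = 262144.
Minimum N = 18.

18 bits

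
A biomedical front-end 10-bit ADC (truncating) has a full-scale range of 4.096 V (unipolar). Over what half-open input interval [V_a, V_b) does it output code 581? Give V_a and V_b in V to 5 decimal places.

[2.32400 V, 2.32800 V)

LSB = 4.096/2^10 = 4.000 mV.
V_a = V_low + 581·LSB = 2.324 V; V_b = V_low + 582·LSB = 2.328 V.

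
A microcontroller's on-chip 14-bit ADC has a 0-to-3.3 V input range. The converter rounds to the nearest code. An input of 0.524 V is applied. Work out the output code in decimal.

code 2602

With 16384 levels over 3.3 V, one step is 201.42 µV.
Input sits at 2601.581 steps above V_low.
So the output code is 2602.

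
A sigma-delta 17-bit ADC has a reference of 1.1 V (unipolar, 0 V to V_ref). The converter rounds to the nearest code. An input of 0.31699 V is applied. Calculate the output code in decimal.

With 131072 levels over 1.1 V, one step is 8.39 µV.
Input sits at 37771.376 steps above V_low.
So the output code is 37771.

code 37771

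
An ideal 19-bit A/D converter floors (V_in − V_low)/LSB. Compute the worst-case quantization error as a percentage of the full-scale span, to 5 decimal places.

0.00019 %

Truncating → worst-case error = 1 LSB = V_FS/2^19, so 100/524288 = 0.000190735 % of full scale.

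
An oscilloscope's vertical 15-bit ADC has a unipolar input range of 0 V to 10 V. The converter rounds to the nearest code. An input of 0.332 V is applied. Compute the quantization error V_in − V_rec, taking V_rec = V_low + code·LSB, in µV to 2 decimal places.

One LSB is 10 V / 32768 = 305.18 µV.
Scaled input = 1087.8976 LSBs, so code = 1088.
Code 1088 maps back to 0 + 1088×0.000305176 V = 0.33203125 V.
Difference: -3.125e-05 V → -31.25 µV.

-31.25 µV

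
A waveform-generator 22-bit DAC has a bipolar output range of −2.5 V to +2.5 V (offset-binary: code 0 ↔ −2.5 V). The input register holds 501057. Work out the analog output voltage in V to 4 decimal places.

-1.9027 V

LSB = 5 V / 2^22 = 1.19 µV.
V_out = (−2.5) + 501057 × 1.19209e-06 V = -1.90269 V.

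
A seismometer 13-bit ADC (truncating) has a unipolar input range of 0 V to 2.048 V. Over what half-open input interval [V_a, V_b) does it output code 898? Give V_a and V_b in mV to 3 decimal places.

[224.500 mV, 224.750 mV)

LSB = 2.048/2^13 = 250.00 µV.
V_a = V_low + 898·LSB = 0.2245 V; V_b = V_low + 899·LSB = 0.22475 V.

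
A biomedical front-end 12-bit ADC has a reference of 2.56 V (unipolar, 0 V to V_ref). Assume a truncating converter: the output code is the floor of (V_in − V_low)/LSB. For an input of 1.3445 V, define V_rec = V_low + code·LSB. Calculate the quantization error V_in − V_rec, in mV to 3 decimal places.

One LSB is 2.56 V / 4096 = 0.625 mV.
Scaled input = 2151.2000 LSBs, so code = 2151.
Reconstructed: 1.344375 V.
Difference: 0.000125 V → 0.125 mV.

0.125 mV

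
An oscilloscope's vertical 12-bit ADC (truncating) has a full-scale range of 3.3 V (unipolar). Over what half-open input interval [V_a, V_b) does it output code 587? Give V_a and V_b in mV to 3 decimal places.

LSB = 3.3/2^12 = 0.806 mV.
V_a = V_low + 587·LSB = 0.472925 V; V_b = V_low + 588·LSB = 0.47373 V.

[472.925 mV, 473.730 mV)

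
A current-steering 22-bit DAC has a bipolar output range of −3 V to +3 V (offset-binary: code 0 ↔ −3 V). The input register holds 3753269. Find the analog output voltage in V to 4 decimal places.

LSB = 6 V / 2^22 = 1.43 µV.
V_out = (−3) + 3753269 × 1.43051e-06 V = 2.36909 V.

2.3691 V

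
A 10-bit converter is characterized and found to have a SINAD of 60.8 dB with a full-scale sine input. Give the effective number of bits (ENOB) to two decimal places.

ENOB = (SINAD − 1.76) / 6.02 = (60.8 − 1.76)/6.02 = 9.807.

9.81 bits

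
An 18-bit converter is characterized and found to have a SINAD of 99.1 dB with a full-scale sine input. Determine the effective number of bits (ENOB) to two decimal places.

ENOB = (SINAD − 1.76) / 6.02 = (99.1 − 1.76)/6.02 = 16.169.

16.17 bits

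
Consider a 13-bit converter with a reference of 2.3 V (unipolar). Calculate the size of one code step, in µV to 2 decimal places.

Full-scale span = 2.3 V.
LSB = 2.3 / 2^13 = 2.3 / 8192 = 0.000280762 V = 280.76 µV.

280.76 µV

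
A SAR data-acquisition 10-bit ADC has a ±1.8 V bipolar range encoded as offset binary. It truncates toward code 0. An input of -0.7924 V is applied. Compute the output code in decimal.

code 286

With 1024 levels over 3.6 V, one step is 3.516 mV.
(V_in − V_low)/LSB = (-0.7924 − (−1.8)) / 0.00351563 = 286.606.
Floor → code 286.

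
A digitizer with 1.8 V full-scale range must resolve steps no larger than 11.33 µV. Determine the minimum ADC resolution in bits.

Number of steps required ≥ 1.8 V / 11.33 µV = 158870.26.
Need 2^N ≥ 158870.26; 2^17 = 131072, 2^18 = 262144.
Minimum N = 18.

18 bits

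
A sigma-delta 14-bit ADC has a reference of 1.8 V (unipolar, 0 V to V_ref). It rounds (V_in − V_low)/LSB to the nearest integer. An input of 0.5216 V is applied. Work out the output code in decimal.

With 16384 levels over 1.8 V, one step is 109.86 µV.
(V_in − V_low)/LSB = (0.5216 − 0) / 0.000109863 = 4747.719.
round(4747.719) = 4748.

code 4748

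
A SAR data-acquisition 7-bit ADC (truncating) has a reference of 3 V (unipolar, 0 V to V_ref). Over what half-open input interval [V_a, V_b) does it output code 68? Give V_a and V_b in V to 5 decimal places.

LSB = 3/2^7 = 23.438 mV.
V_a = V_low + 68·LSB = 1.59375 V; V_b = V_low + 69·LSB = 1.61719 V.

[1.59375 V, 1.61719 V)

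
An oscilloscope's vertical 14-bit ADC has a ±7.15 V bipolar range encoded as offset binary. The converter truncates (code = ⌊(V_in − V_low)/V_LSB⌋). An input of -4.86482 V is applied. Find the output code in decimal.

code 2618

Full-scale span = 14.3 V; LSB = 14.3/2^14 = 0.873 mV.
(-4.86482 − (−7.15)) / 0.000872803 = 2618.209 LSBs.
So the output code is 2618.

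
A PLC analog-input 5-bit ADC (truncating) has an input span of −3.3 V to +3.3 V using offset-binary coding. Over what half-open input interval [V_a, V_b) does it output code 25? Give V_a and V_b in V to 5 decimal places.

[1.85625 V, 2.06250 V)

LSB = 6.6/2^5 = 206.250 mV.
V_a = V_low + 25·LSB = 1.85625 V; V_b = V_low + 26·LSB = 2.0625 V.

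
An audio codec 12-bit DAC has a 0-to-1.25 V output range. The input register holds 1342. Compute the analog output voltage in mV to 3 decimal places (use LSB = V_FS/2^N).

409.546 mV

LSB = 1.25 V / 2^12 = 305.18 µV.
V_out = 0 + 1342 × 0.000305176 V = 0.409546 V.
= 409.546 mV.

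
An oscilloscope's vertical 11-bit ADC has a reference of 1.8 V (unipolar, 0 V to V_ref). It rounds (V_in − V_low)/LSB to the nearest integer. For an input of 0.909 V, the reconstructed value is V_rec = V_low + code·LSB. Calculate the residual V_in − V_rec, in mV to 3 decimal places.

Step size: 1.8 V ÷ 2^11 = 0.879 mV.
Scaled input = 1034.2400 LSBs, so code = 1034.
V_rec = 0 + 1034·0.000878906 = 0.90878906 V.
Difference: 0.000210937 V → 0.211 mV.

0.211 mV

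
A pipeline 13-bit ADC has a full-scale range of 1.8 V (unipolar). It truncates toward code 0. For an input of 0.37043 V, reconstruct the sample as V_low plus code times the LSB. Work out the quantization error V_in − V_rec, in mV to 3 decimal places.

Step size: 1.8 V ÷ 2^13 = 219.73 µV.
(0.37043 − 0)/0.000219727 = 1685.8681; ⌊·⌋ gives code 1685.
Reconstructed: 0.37023926 V.
Error = 0.37043 − 0.37023926 = 0.000190742 V = 0.191 mV.

0.191 mV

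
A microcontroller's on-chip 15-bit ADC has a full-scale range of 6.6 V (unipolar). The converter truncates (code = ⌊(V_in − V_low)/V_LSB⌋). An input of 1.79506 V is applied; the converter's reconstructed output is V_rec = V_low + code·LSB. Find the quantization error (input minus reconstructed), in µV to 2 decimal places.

LSB = 6.6/2^15 = 201.42 µV.
Scaled input = 8912.2009 LSBs, so code = 8912.
Reconstructed: 1.7950195 V.
Error = 1.79506 − 1.7950195 = 4.04687e-05 V = 40.47 µV.

40.47 µV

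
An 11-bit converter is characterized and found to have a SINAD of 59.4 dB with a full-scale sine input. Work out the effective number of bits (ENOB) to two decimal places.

ENOB = (SINAD − 1.76) / 6.02 = (59.4 − 1.76)/6.02 = 9.575.

9.57 bits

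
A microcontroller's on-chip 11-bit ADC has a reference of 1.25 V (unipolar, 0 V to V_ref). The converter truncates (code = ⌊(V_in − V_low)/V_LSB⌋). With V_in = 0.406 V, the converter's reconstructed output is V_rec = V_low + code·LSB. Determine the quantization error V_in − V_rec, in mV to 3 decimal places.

Step size: 1.25 V ÷ 2^11 = 0.610 mV.
Scaled input = 665.1904 LSBs, so code = 665.
Code 665 maps back to 0 + 665×0.000610352 V = 0.40588379 V.
Difference: 0.000116211 V → 0.116 mV.

0.116 mV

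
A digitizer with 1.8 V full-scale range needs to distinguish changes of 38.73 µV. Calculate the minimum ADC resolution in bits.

16 bits

Number of steps required ≥ 1.8 V / 38.73 µV = 46475.60.
Need 2^N ≥ 46475.60; 2^15 = 32768, 2^16 = 65536.
Minimum N = 16.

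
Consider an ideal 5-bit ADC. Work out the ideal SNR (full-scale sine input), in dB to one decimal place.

SNR ≈ 6.02·N + 1.76 dB = 6.02·5 + 1.76 = 31.86 dB.

31.9 dB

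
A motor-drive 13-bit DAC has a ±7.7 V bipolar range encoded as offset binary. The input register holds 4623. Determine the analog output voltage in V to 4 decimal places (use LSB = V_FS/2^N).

0.9907 V

LSB = 15.4 V / 2^13 = 1.880 mV.
V_out = (−7.7) + 4623 × 0.00187988 V = 0.990698 V.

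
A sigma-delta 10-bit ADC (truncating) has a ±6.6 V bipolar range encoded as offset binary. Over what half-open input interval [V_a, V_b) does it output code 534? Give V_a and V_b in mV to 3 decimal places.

[283.594 mV, 296.484 mV)

LSB = 13.2/2^10 = 12.891 mV.
V_a = V_low + 534·LSB = 0.283594 V; V_b = V_low + 535·LSB = 0.296484 V.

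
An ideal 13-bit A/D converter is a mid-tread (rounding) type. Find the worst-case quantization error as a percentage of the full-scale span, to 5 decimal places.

0.00610 %

Rounding → worst-case error = ½ LSB = V_FS/2^14, so 100/16384 = 0.00610352 % of full scale.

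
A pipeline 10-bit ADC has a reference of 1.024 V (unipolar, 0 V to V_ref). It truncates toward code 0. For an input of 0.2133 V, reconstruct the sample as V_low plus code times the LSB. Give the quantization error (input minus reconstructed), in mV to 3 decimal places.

0.300 mV

One LSB is 1.024 V / 1024 = 1.000 mV.
(0.2133 − 0)/0.001 = 213.3000; ⌊·⌋ gives code 213.
Reconstructed: 0.213 V.
Error = 0.2133 − 0.213 = 0.0003 V = 0.300 mV.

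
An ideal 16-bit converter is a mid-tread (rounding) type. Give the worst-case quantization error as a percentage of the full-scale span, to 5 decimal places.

0.00076 %

Rounding → worst-case error = ½ LSB = V_FS/2^17, so 100/131072 = 0.000762939 % of full scale.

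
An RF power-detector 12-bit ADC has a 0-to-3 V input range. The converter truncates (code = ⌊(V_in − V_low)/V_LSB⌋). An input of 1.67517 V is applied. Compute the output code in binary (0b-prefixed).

With 4096 levels over 3 V, one step is 0.732 mV.
(V_in − V_low)/LSB = (1.67517 − 0) / 0.000732422 = 2287.165.
Floor → code 2287.
In binary (0b-prefixed): 0b100011101111.

code 0b100011101111 (decimal 2287)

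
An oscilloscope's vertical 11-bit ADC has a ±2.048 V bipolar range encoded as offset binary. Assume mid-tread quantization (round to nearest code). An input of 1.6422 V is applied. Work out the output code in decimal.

code 1845

With 2048 levels over 4.096 V, one step is 2.000 mV.
(V_in − V_low)/LSB = (1.6422 − (−2.048)) / 0.002 = 1845.100.
round(1845.100) = 1845.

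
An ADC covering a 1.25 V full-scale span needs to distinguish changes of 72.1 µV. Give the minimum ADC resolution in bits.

15 bits

Number of steps required ≥ 1.25 V / 72.1 µV = 17337.03.
Need 2^N ≥ 17337.03; 2^14 = 16384, 2^15 = 32768.
Minimum N = 15.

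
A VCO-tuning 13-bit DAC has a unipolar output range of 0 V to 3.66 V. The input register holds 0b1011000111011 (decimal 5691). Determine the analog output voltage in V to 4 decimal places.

LSB = 3.66 V / 2^13 = 446.78 µV.
Code 0b1011000111011 = 5691 decimal.
V_out = 0 + 5691 × 0.000446777 V = 2.54261 V.

2.5426 V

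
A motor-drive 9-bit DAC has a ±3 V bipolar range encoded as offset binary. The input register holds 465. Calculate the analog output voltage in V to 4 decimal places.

LSB = 6 V / 2^9 = 11.719 mV.
V_out = (−3) + 465 × 0.0117188 V = 2.44922 V.

2.4492 V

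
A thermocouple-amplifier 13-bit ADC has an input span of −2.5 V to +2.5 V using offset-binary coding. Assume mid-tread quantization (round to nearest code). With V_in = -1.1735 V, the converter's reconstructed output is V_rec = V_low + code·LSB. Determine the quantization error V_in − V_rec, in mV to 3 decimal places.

One LSB is 5 V / 8192 = 0.610 mV.
Scaled input = 2173.3376 LSBs, so code = 2173.
V_rec = (−2.5) + 2173·0.000610352 = -1.1737061 V.
Difference: 0.000206055 V → 0.206 mV.

0.206 mV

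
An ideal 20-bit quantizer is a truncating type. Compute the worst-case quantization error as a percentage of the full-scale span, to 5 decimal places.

Truncating → worst-case error = 1 LSB = V_FS/2^20, so 100/1048576 = 9.53674e-05 % of full scale.

0.00010 %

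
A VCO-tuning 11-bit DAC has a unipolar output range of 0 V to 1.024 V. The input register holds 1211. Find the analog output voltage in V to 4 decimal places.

LSB = 1.024 V / 2^11 = 0.500 mV.
V_out = 0 + 1211 × 0.0005 V = 0.6055 V.

0.6055 V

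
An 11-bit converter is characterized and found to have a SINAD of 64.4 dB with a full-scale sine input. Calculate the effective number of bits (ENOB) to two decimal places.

ENOB = (SINAD − 1.76) / 6.02 = (64.4 − 1.76)/6.02 = 10.405.

10.41 bits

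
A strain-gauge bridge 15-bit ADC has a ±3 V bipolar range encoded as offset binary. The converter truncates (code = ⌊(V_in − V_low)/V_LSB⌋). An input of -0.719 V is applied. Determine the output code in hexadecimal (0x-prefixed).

code 0x30A9 (decimal 12457)

LSB = 6 V / 32768 = 183.11 µV.
(V_in − V_low)/LSB = (-0.719 − (−3)) / 0.000183105 = 12457.301.
⌊·⌋(12457.301) = 12457.
In hexadecimal (0x-prefixed): 0x30A9.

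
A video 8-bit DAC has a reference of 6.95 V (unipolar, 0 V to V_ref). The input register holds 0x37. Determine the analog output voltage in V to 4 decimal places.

LSB = 6.95 V / 2^8 = 27.148 mV.
Code 0x37 = 55 decimal.
V_out = 0 + 55 × 0.0271484 V = 1.49316 V.

1.4932 V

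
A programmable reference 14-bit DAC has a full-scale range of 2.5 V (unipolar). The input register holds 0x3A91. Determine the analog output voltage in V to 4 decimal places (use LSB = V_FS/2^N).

LSB = 2.5 V / 2^14 = 152.59 µV.
Code 0x3A91 = 14993 decimal.
V_out = 0 + 14993 × 0.000152588 V = 2.28775 V.

2.2878 V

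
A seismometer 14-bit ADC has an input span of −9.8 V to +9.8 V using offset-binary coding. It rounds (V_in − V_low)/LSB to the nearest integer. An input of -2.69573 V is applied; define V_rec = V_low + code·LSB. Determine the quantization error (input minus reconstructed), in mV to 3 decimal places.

-0.491 mV

LSB = 19.6/2^14 = 1.196 mV.
(V_in − V_low)/LSB = (-2.69573 − (−9.8))/0.00119629 = 5938.5898 → code 5939 (round).
V_rec = (−9.8) + 5939·0.00119629 = -2.6952393 V.
V_in − V_rec = -0.000490742 V = -0.491 mV.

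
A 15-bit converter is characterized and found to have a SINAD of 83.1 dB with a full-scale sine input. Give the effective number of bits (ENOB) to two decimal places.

13.51 bits

ENOB = (SINAD − 1.76) / 6.02 = (83.1 − 1.76)/6.02 = 13.512.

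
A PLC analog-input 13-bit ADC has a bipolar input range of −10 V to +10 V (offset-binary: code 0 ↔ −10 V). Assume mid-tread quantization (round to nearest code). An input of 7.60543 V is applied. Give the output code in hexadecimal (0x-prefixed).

LSB = 20 V / 8192 = 2.441 mV.
(V_in − V_low)/LSB = (7.60543 − (−10)) / 0.00244141 = 7211.184.
round(7211.184) = 7211.
In hexadecimal (0x-prefixed): 0x1C2B.

code 0x1C2B (decimal 7211)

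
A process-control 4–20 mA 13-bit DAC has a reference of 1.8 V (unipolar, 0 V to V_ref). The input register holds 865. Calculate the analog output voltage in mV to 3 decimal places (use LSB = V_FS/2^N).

LSB = 1.8 V / 2^13 = 219.73 µV.
V_out = 0 + 865 × 0.000219727 V = 0.190063 V.
= 190.063 mV.

190.063 mV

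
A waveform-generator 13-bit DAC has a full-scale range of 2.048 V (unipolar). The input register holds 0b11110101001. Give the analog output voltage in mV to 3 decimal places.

490.250 mV

LSB = 2.048 V / 2^13 = 250.00 µV.
Code 0b11110101001 = 1961 decimal.
V_out = 0 + 1961 × 0.00025 V = 0.49025 V.
= 490.250 mV.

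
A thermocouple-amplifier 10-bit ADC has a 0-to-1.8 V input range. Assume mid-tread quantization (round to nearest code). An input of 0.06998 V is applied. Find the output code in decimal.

code 40

Full-scale span = 1.8 V; LSB = 1.8/2^10 = 1.758 mV.
(V_in − V_low)/LSB = (0.06998 − 0) / 0.00175781 = 39.811.
round(39.811) = 40.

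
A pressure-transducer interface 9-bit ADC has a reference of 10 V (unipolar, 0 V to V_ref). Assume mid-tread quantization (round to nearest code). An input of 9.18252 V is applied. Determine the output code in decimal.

code 470

LSB = 10 V / 512 = 19.531 mV.
Input sits at 470.145 steps above V_low.
Round → code 470.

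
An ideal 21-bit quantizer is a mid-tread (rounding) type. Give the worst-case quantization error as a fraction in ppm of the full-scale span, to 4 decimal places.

Rounding → worst-case error = ½ LSB = V_FS/2^22, so 1e+06/4194304 = 0.238419 ppm of full scale.

0.2384 ppm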